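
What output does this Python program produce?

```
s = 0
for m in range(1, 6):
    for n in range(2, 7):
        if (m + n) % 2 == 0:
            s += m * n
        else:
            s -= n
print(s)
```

92

m=1,n=2: odd sum, s = 0-2 = -2
m=1,n=3: even sum, s = (-2)+3 = 1
m=1,n=4: odd sum, s = 1-4 = -3
m=1,n=5: even sum, s = (-3)+5 = 2
m=1,n=6: odd sum, s = 2-6 = -4
m=2,n=2: even sum, s = (-4)+4 = 0
m=2,n=3: odd sum, s = 0-3 = -3
m=2,n=4: even sum, s = (-3)+8 = 5
m=2,n=5: odd sum, s = 5-5 = 0
m=2,n=6: even sum, s = 0+12 = 12
m=3,n=2: odd sum, s = 12-2 = 10
m=3,n=3: even sum, s = 10+9 = 19
m=3,n=4: odd sum, s = 19-4 = 15
m=3,n=5: even sum, s = 15+15 = 30
m=3,n=6: odd sum, s = 30-6 = 24
m=4,n=2: even sum, s = 24+8 = 32
m=4,n=3: odd sum, s = 32-3 = 29
m=4,n=4: even sum, s = 29+16 = 45
m=4,n=5: odd sum, s = 45-5 = 40
m=4,n=6: even sum, s = 40+24 = 64
m=5,n=2: odd sum, s = 64-2 = 62
m=5,n=3: even sum, s = 62+15 = 77
m=5,n=4: odd sum, s = 77-4 = 73
m=5,n=5: even sum, s = 73+25 = 98
m=5,n=6: odd sum, s = 98-6 = 92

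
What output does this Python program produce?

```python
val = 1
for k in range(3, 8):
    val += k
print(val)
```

k=3: val = 1+3 = 4
k=4: val = 4+4 = 8
k=5: val = 8+5 = 13
k=6: val = 13+6 = 19
k=7: val = 19+7 = 26

26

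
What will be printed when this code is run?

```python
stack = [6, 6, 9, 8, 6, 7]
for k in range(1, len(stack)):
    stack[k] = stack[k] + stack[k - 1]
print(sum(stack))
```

k=1: stack[1] = 6+6 = 12 → [6, 12, 9, 8, 6, 7]
k=2: stack[2] = 9+12 = 21 → [6, 12, 21, 8, 6, 7]
k=3: stack[3] = 8+21 = 29 → [6, 12, 21, 29, 6, 7]
k=4: stack[4] = 6+29 = 35 → [6, 12, 21, 29, 35, 7]
k=5: stack[5] = 7+35 = 42 → [6, 12, 21, 29, 35, 42]
sum = 145

145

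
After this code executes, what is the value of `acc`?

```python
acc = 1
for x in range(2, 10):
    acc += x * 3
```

133

x=2: acc = 1+2*3 = 7
x=3: acc = 7+3*3 = 16
x=4: acc = 16+4*3 = 28
x=5: acc = 28+5*3 = 43
x=6: acc = 43+6*3 = 61
x=7: acc = 61+7*3 = 82
x=8: acc = 82+8*3 = 106
x=9: acc = 106+9*3 = 133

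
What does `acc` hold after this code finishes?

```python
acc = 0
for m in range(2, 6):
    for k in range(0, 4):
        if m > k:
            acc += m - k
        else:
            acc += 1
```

36

m=2,k=0: 2>0, acc = 0+2 = 2
m=2,k=1: 2>1, acc = 2+1 = 3
m=2,k=2: not 2>2, acc = 3+1 = 4
m=2,k=3: not 2>3, acc = 4+1 = 5
m=3,k=0: 3>0, acc = 5+3 = 8
m=3,k=1: 3>1, acc = 8+2 = 10
m=3,k=2: 3>2, acc = 10+1 = 11
m=3,k=3: not 3>3, acc = 11+1 = 12
m=4,k=0: 4>0, acc = 12+4 = 16
m=4,k=1: 4>1, acc = 16+3 = 19
m=4,k=2: 4>2, acc = 19+2 = 21
m=4,k=3: 4>3, acc = 21+1 = 22
m=5,k=0: 5>0, acc = 22+5 = 27
m=5,k=1: 5>1, acc = 27+4 = 31
m=5,k=2: 5>2, acc = 31+3 = 34
m=5,k=3: 5>3, acc = 34+2 = 36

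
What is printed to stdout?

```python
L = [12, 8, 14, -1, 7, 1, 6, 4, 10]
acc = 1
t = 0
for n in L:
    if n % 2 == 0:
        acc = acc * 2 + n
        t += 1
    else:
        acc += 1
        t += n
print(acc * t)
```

9802

n=12: even, acc = 1*2+12 = 14; t=1
n=8: even, acc = 14*2+8 = 36; t=2
n=14: even, acc = 36*2+14 = 86; t=3
n=-1: not even, acc = 86+1 = 87; t=2
n=7: not even, acc = 87+1 = 88; t=9
n=1: not even, acc = 88+1 = 89; t=10
n=6: even, acc = 89*2+6 = 184; t=11
n=4: even, acc = 184*2+4 = 372; t=12
n=10: even, acc = 372*2+10 = 754; t=13
acc*t = 754*13 = 9802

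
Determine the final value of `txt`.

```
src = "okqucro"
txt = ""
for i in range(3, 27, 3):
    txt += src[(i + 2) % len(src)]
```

i=3: add src[5]='r' → 'r'
i=6: add src[1]='k' → 'rk'
i=9: add src[4]='c' → 'rkc'
i=12: add src[0]='o' → 'rkco'
i=15: add src[3]='u' → 'rkcou'
i=18: add src[6]='o' → 'rkcouo'
i=21: add src[2]='q' → 'rkcouoq'
i=24: add src[5]='r' → 'rkcouoqr'

'rkcouoqr'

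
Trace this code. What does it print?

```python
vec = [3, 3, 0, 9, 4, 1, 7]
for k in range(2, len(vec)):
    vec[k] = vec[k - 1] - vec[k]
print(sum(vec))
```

-36

k=2: vec[2] = 3-0 = 3 → [3, 3, 3, 9, 4, 1, 7]
k=3: vec[3] = 3-9 = -6 → [3, 3, 3, -6, 4, 1, 7]
k=4: vec[4] = (-6)-4 = -10 → [3, 3, 3, -6, -10, 1, 7]
k=5: vec[5] = (-10)-1 = -11 → [3, 3, 3, -6, -10, -11, 7]
k=6: vec[6] = (-11)-7 = -18 → [3, 3, 3, -6, -10, -11, -18]
sum = -36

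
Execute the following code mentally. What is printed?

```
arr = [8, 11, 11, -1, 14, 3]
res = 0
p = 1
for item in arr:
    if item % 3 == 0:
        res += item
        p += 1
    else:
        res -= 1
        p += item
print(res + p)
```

item=8: not %3==0, res = 0-1 = -1; p=9
item=11: not %3==0, res = (-1)-1 = -2; p=20
item=11: not %3==0, res = (-2)-1 = -3; p=31
item=-1: not %3==0, res = (-3)-1 = -4; p=30
item=14: not %3==0, res = (-4)-1 = -5; p=44
item=3: %3==0, res = (-5)+3 = -2; p=45
res+p = (-2)+45 = 43

43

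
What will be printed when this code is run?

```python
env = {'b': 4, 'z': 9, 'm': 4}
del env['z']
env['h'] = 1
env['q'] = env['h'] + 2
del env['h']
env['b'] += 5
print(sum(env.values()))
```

16

del 'z' → {'b': 4, 'm': 4}
env['h'] = 1 → {'b': 4, 'm': 4, 'h': 1}
env['q'] = env['h']+2 = 3 → {'b': 4, 'm': 4, 'h': 1, 'q': 3}
del 'h' → {'b': 4, 'm': 4, 'q': 3}
env['b'] = 4+5 = 9 → {'b': 9, 'm': 4, 'q': 3}
sum of values = 16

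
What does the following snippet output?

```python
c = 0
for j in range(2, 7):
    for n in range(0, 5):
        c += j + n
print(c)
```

150

j=2,n=0: c = 0+2 = 2
j=2,n=1: c = 2+3 = 5
j=2,n=2: c = 5+4 = 9
j=2,n=3: c = 9+5 = 14
j=2,n=4: c = 14+6 = 20
j=3,n=0: c = 20+3 = 23
j=3,n=1: c = 23+4 = 27
j=3,n=2: c = 27+5 = 32
j=3,n=3: c = 32+6 = 38
j=3,n=4: c = 38+7 = 45
j=4,n=0: c = 45+4 = 49
j=4,n=1: c = 49+5 = 54
j=4,n=2: c = 54+6 = 60
j=4,n=3: c = 60+7 = 67
j=4,n=4: c = 67+8 = 75
j=5,n=0: c = 75+5 = 80
j=5,n=1: c = 80+6 = 86
j=5,n=2: c = 86+7 = 93
j=5,n=3: c = 93+8 = 101
j=5,n=4: c = 101+9 = 110
j=6,n=0: c = 110+6 = 116
j=6,n=1: c = 116+7 = 123
j=6,n=2: c = 123+8 = 131
j=6,n=3: c = 131+9 = 140
j=6,n=4: c = 140+10 = 150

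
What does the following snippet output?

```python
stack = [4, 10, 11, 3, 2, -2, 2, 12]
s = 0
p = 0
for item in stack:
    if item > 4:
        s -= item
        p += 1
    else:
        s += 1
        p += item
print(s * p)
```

item=4: not >4, s = 0+1 = 1; p=4
item=10: >4, s = 1-10 = -9; p=5
item=11: >4, s = (-9)-11 = -20; p=6
item=3: not >4, s = (-20)+1 = -19; p=9
item=2: not >4, s = (-19)+1 = -18; p=11
item=-2: not >4, s = (-18)+1 = -17; p=9
item=2: not >4, s = (-17)+1 = -16; p=11
item=12: >4, s = (-16)-12 = -28; p=12
s*p = (-28)*12 = -336

-336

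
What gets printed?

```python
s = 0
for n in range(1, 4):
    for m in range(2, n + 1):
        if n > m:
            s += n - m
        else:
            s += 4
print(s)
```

n=2,m=2: not 2>2, s = 0+4 = 4
n=3,m=2: 3>2, s = 4+1 = 5
n=3,m=3: not 3>3, s = 5+4 = 9

9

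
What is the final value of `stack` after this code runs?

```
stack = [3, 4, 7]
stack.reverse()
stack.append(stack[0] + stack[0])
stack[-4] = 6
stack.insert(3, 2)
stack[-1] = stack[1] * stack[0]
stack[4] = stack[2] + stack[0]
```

reverse → [7, 4, 3]
append stack[0]+stack[0] = 7+7 = 14 → [7, 4, 3, 14]
stack[-4] = 6 → [6, 4, 3, 14]
insert 2 at 3 → [6, 4, 3, 2, 14]
stack[-1] = stack[1]*stack[0] = 4*6 = 24 → [6, 4, 3, 2, 24]
stack[4] = stack[2]+stack[0] = 3+6 = 9 → [6, 4, 3, 2, 9]

[6, 4, 3, 2, 9]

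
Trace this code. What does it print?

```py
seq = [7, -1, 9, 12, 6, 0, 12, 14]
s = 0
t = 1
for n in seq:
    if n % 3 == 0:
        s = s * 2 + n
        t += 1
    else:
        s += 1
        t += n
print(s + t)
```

367

n=7: not %3==0, s = 0+1 = 1; t=8
n=-1: not %3==0, s = 1+1 = 2; t=7
n=9: %3==0, s = 2*2+9 = 13; t=8
n=12: %3==0, s = 13*2+12 = 38; t=9
n=6: %3==0, s = 38*2+6 = 82; t=10
n=0: %3==0, s = 82*2+0 = 164; t=11
n=12: %3==0, s = 164*2+12 = 340; t=12
n=14: not %3==0, s = 340+1 = 341; t=26
s+t = 341+26 = 367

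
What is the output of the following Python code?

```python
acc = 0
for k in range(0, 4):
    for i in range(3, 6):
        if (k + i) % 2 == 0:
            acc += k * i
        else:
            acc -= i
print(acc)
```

16

k=0,i=3: odd sum, acc = 0-3 = -3
k=0,i=4: even sum, acc = (-3)+0 = -3
k=0,i=5: odd sum, acc = (-3)-5 = -8
k=1,i=3: even sum, acc = (-8)+3 = -5
k=1,i=4: odd sum, acc = (-5)-4 = -9
k=1,i=5: even sum, acc = (-9)+5 = -4
k=2,i=3: odd sum, acc = (-4)-3 = -7
k=2,i=4: even sum, acc = (-7)+8 = 1
k=2,i=5: odd sum, acc = 1-5 = -4
k=3,i=3: even sum, acc = (-4)+9 = 5
k=3,i=4: odd sum, acc = 5-4 = 1
k=3,i=5: even sum, acc = 1+15 = 16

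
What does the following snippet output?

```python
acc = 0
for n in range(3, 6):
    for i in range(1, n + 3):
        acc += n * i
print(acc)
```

n=3,i=1: acc = 0+3 = 3
n=3,i=2: acc = 3+6 = 9
n=3,i=3: acc = 9+9 = 18
n=3,i=4: acc = 18+12 = 30
n=3,i=5: acc = 30+15 = 45
n=4,i=1: acc = 45+4 = 49
n=4,i=2: acc = 49+8 = 57
n=4,i=3: acc = 57+12 = 69
n=4,i=4: acc = 69+16 = 85
n=4,i=5: acc = 85+20 = 105
n=4,i=6: acc = 105+24 = 129
n=5,i=1: acc = 129+5 = 134
n=5,i=2: acc = 134+10 = 144
n=5,i=3: acc = 144+15 = 159
n=5,i=4: acc = 159+20 = 179
n=5,i=5: acc = 179+25 = 204
n=5,i=6: acc = 204+30 = 234
n=5,i=7: acc = 234+35 = 269

269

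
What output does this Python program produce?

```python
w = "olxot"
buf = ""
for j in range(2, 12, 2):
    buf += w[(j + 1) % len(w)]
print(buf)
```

ooxtl

j=2: add w[3]='o' → 'o'
j=4: add w[0]='o' → 'oo'
j=6: add w[2]='x' → 'oox'
j=8: add w[4]='t' → 'ooxt'
j=10: add w[1]='l' → 'ooxtl'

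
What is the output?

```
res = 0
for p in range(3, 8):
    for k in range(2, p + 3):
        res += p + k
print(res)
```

300

p=3,k=2: res = 0+5 = 5
p=3,k=3: res = 5+6 = 11
p=3,k=4: res = 11+7 = 18
p=3,k=5: res = 18+8 = 26
p=4,k=2: res = 26+6 = 32
p=4,k=3: res = 32+7 = 39
p=4,k=4: res = 39+8 = 47
p=4,k=5: res = 47+9 = 56
p=4,k=6: res = 56+10 = 66
p=5,k=2: res = 66+7 = 73
p=5,k=3: res = 73+8 = 81
p=5,k=4: res = 81+9 = 90
p=5,k=5: res = 90+10 = 100
p=5,k=6: res = 100+11 = 111
p=5,k=7: res = 111+12 = 123
p=6,k=2: res = 123+8 = 131
p=6,k=3: res = 131+9 = 140
p=6,k=4: res = 140+10 = 150
p=6,k=5: res = 150+11 = 161
p=6,k=6: res = 161+12 = 173
p=6,k=7: res = 173+13 = 186
p=6,k=8: res = 186+14 = 200
p=7,k=2: res = 200+9 = 209
p=7,k=3: res = 209+10 = 219
p=7,k=4: res = 219+11 = 230
p=7,k=5: res = 230+12 = 242
p=7,k=6: res = 242+13 = 255
p=7,k=7: res = 255+14 = 269
p=7,k=8: res = 269+15 = 284
p=7,k=9: res = 284+16 = 300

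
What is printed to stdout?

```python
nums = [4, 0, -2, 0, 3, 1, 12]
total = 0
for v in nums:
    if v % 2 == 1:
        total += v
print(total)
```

v=4: not odd
v=0: not odd
v=-2: not odd
v=0: not odd
v=3: odd, total = 0+3 = 3
v=1: odd, total = 3+1 = 4
v=12: not odd

4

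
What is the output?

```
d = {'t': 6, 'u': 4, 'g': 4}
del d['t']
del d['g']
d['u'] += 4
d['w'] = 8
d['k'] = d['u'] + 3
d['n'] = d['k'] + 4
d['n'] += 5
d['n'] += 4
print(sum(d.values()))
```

51

del 't' → {'u': 4, 'g': 4}
del 'g' → {'u': 4}
d['u'] = 4+4 = 8 → {'u': 8}
d['w'] = 8 → {'u': 8, 'w': 8}
d['k'] = d['u']+3 = 11 → {'u': 8, 'w': 8, 'k': 11}
d['n'] = d['k']+4 = 15 → {'u': 8, 'w': 8, 'k': 11, 'n': 15}
d['n'] = 15+5 = 20 → {'u': 8, 'w': 8, 'k': 11, 'n': 20}
d['n'] = 20+4 = 24 → {'u': 8, 'w': 8, 'k': 11, 'n': 24}
sum of values = 51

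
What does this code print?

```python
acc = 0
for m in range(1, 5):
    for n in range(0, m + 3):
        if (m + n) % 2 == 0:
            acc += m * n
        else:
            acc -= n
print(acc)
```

70

m=1,n=0: odd sum, acc = 0-0 = 0
m=1,n=1: even sum, acc = 0+1 = 1
m=1,n=2: odd sum, acc = 1-2 = -1
m=1,n=3: even sum, acc = (-1)+3 = 2
m=2,n=0: even sum, acc = 2+0 = 2
m=2,n=1: odd sum, acc = 2-1 = 1
m=2,n=2: even sum, acc = 1+4 = 5
m=2,n=3: odd sum, acc = 5-3 = 2
m=2,n=4: even sum, acc = 2+8 = 10
m=3,n=0: odd sum, acc = 10-0 = 10
m=3,n=1: even sum, acc = 10+3 = 13
m=3,n=2: odd sum, acc = 13-2 = 11
m=3,n=3: even sum, acc = 11+9 = 20
m=3,n=4: odd sum, acc = 20-4 = 16
m=3,n=5: even sum, acc = 16+15 = 31
m=4,n=0: even sum, acc = 31+0 = 31
m=4,n=1: odd sum, acc = 31-1 = 30
m=4,n=2: even sum, acc = 30+8 = 38
m=4,n=3: odd sum, acc = 38-3 = 35
m=4,n=4: even sum, acc = 35+16 = 51
m=4,n=5: odd sum, acc = 51-5 = 46
m=4,n=6: even sum, acc = 46+24 = 70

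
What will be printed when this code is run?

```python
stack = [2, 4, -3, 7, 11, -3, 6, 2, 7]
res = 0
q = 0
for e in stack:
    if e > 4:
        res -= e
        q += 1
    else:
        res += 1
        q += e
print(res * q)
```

e=2: not >4, res = 0+1 = 1; q=2
e=4: not >4, res = 1+1 = 2; q=6
e=-3: not >4, res = 2+1 = 3; q=3
e=7: >4, res = 3-7 = -4; q=4
e=11: >4, res = (-4)-11 = -15; q=5
e=-3: not >4, res = (-15)+1 = -14; q=2
e=6: >4, res = (-14)-6 = -20; q=3
e=2: not >4, res = (-20)+1 = -19; q=5
e=7: >4, res = (-19)-7 = -26; q=6
res*q = (-26)*6 = -156

-156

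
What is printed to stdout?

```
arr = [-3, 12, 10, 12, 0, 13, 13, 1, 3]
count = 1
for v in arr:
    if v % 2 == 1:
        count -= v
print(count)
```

v=-3: odd, count = 1-(-3) = 4
v=12: not odd
v=10: not odd
v=12: not odd
v=0: not odd
v=13: odd, count = 4-13 = -9
v=13: odd, count = (-9)-13 = -22
v=1: odd, count = (-22)-1 = -23
v=3: odd, count = (-23)-3 = -26

-26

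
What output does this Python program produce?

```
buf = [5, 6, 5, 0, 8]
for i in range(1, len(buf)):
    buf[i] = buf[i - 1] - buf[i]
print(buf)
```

[5, -1, -6, -6, -14]

i=1: buf[1] = 5-6 = -1 → [5, -1, 5, 0, 8]
i=2: buf[2] = (-1)-5 = -6 → [5, -1, -6, 0, 8]
i=3: buf[3] = (-6)-0 = -6 → [5, -1, -6, -6, 8]
i=4: buf[4] = (-6)-8 = -14 → [5, -1, -6, -6, -14]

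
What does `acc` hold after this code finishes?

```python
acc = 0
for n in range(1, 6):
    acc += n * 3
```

n=1: acc = 0+1*3 = 3
n=2: acc = 3+2*3 = 9
n=3: acc = 9+3*3 = 18
n=4: acc = 18+4*3 = 30
n=5: acc = 30+5*3 = 45

45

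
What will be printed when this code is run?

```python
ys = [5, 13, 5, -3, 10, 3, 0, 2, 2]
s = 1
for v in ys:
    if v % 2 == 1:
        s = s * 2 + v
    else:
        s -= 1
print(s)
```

v=5: odd, s = 1*2+5 = 7
v=13: odd, s = 7*2+13 = 27
v=5: odd, s = 27*2+5 = 59
v=-3: odd, s = 59*2+(-3) = 115
v=10: not odd, s = 115-1 = 114
v=3: odd, s = 114*2+3 = 231
v=0: not odd, s = 231-1 = 230
v=2: not odd, s = 230-1 = 229
v=2: not odd, s = 229-1 = 228

228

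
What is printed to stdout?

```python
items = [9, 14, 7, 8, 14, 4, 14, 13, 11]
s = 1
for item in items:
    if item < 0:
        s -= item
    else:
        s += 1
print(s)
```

10

item=9: not <0, s = 1+1 = 2
item=14: not <0, s = 2+1 = 3
item=7: not <0, s = 3+1 = 4
item=8: not <0, s = 4+1 = 5
item=14: not <0, s = 5+1 = 6
item=4: not <0, s = 6+1 = 7
item=14: not <0, s = 7+1 = 8
item=13: not <0, s = 8+1 = 9
item=11: not <0, s = 9+1 = 10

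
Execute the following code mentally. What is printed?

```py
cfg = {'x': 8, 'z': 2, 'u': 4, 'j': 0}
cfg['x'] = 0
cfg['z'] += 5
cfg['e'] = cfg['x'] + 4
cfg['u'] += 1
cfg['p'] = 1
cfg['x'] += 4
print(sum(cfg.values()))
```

cfg['x'] = 0 → {'x': 0, 'z': 2, 'u': 4, 'j': 0}
cfg['z'] = 2+5 = 7 → {'x': 0, 'z': 7, 'u': 4, 'j': 0}
cfg['e'] = cfg['x']+4 = 4 → {'x': 0, 'z': 7, 'u': 4, 'j': 0, 'e': 4}
cfg['u'] = 4+1 = 5 → {'x': 0, 'z': 7, 'u': 5, 'j': 0, 'e': 4}
cfg['p'] = 1 → {'x': 0, 'z': 7, 'u': 5, 'j': 0, 'e': 4, 'p': 1}
cfg['x'] = 0+4 = 4 → {'x': 4, 'z': 7, 'u': 5, 'j': 0, 'e': 4, 'p': 1}
sum of values = 21

21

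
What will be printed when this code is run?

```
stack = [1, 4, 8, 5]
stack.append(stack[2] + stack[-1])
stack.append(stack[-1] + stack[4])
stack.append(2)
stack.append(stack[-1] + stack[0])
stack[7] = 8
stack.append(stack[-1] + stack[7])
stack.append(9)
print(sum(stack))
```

92

append stack[2]+stack[-1] = 8+5 = 13 → [1, 4, 8, 5, 13]
append stack[-1]+stack[4] = 13+13 = 26 → [1, 4, 8, 5, 13, 26]
append 2 → [1, 4, 8, 5, 13, 26, 2]
append stack[-1]+stack[0] = 2+1 = 3 → [1, 4, 8, 5, 13, 26, 2, 3]
stack[7] = 8 → [1, 4, 8, 5, 13, 26, 2, 8]
append stack[-1]+stack[7] = 8+8 = 16 → [1, 4, 8, 5, 13, 26, 2, 8, 16]
append 9 → [1, 4, 8, 5, 13, 26, 2, 8, 16, 9]
sum = 92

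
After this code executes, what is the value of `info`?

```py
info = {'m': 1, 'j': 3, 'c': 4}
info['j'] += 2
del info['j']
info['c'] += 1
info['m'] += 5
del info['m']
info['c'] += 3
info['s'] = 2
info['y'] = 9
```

{'c': 8, 's': 2, 'y': 9}

info['j'] = 3+2 = 5 → {'m': 1, 'j': 5, 'c': 4}
del 'j' → {'m': 1, 'c': 4}
info['c'] = 4+1 = 5 → {'m': 1, 'c': 5}
info['m'] = 1+5 = 6 → {'m': 6, 'c': 5}
del 'm' → {'c': 5}
info['c'] = 5+3 = 8 → {'c': 8}
info['s'] = 2 → {'c': 8, 's': 2}
info['y'] = 9 → {'c': 8, 's': 2, 'y': 9}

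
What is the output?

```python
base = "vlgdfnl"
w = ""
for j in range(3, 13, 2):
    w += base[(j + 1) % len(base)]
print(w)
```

j=3: add base[4]='f' → 'f'
j=5: add base[6]='l' → 'fl'
j=7: add base[1]='l' → 'fll'
j=9: add base[3]='d' → 'flld'
j=11: add base[5]='n' → 'flldn'

flldn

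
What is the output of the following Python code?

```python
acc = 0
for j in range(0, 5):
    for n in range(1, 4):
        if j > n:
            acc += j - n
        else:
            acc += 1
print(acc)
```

19

j=0,n=1: not 0>1, acc = 0+1 = 1
j=0,n=2: not 0>2, acc = 1+1 = 2
j=0,n=3: not 0>3, acc = 2+1 = 3
j=1,n=1: not 1>1, acc = 3+1 = 4
j=1,n=2: not 1>2, acc = 4+1 = 5
j=1,n=3: not 1>3, acc = 5+1 = 6
j=2,n=1: 2>1, acc = 6+1 = 7
j=2,n=2: not 2>2, acc = 7+1 = 8
j=2,n=3: not 2>3, acc = 8+1 = 9
j=3,n=1: 3>1, acc = 9+2 = 11
j=3,n=2: 3>2, acc = 11+1 = 12
j=3,n=3: not 3>3, acc = 12+1 = 13
j=4,n=1: 4>1, acc = 13+3 = 16
j=4,n=2: 4>2, acc = 16+2 = 18
j=4,n=3: 4>3, acc = 18+1 = 19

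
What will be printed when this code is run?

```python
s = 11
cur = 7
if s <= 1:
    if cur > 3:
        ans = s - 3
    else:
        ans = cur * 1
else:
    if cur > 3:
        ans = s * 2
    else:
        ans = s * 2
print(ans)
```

22

s=11, cur=7
s <= 1 is False; cur > 3 is True
→ ans = s * 2 = 22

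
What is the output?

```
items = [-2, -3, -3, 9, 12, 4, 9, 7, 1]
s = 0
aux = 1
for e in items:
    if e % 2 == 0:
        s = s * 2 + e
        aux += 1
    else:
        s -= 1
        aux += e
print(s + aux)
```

e=-2: even, s = 0*2+(-2) = -2; aux=2
e=-3: not even, s = (-2)-1 = -3; aux=-1
e=-3: not even, s = (-3)-1 = -4; aux=-4
e=9: not even, s = (-4)-1 = -5; aux=5
e=12: even, s = (-5)*2+12 = 2; aux=6
e=4: even, s = 2*2+4 = 8; aux=7
e=9: not even, s = 8-1 = 7; aux=16
e=7: not even, s = 7-1 = 6; aux=23
e=1: not even, s = 6-1 = 5; aux=24
s+aux = 5+24 = 29

29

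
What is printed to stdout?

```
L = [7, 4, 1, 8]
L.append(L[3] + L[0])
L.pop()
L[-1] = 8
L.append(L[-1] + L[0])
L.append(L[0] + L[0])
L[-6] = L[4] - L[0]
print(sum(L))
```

append L[3]+L[0] = 8+7 = 15 → [7, 4, 1, 8, 15]
pop() removes 15 → [7, 4, 1, 8]
L[-1] = 8 → [7, 4, 1, 8]
append L[-1]+L[0] = 8+7 = 15 → [7, 4, 1, 8, 15]
append L[0]+L[0] = 7+7 = 14 → [7, 4, 1, 8, 15, 14]
L[-6] = L[4]-L[0] = 15-7 = 8 → [8, 4, 1, 8, 15, 14]
sum = 50

50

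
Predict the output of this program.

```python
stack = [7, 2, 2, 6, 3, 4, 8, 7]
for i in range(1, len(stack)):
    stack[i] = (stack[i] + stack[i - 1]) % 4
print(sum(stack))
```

i=1: stack[1] = (2+7)%4 = 1 → [7, 1, 2, 6, 3, 4, 8, 7]
i=2: stack[2] = (2+1)%4 = 3 → [7, 1, 3, 6, 3, 4, 8, 7]
i=3: stack[3] = (6+3)%4 = 1 → [7, 1, 3, 1, 3, 4, 8, 7]
i=4: stack[4] = (3+1)%4 = 0 → [7, 1, 3, 1, 0, 4, 8, 7]
i=5: stack[5] = (4+0)%4 = 0 → [7, 1, 3, 1, 0, 0, 8, 7]
i=6: stack[6] = (8+0)%4 = 0 → [7, 1, 3, 1, 0, 0, 0, 7]
i=7: stack[7] = (7+0)%4 = 3 → [7, 1, 3, 1, 0, 0, 0, 3]
sum = 15

15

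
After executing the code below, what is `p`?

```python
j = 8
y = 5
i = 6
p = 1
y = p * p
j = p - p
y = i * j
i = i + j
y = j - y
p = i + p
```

y = 1*1 = 1
j = 1-1 = 0
y = 6*0 = 0
i = 6+0 = 6
y = 0-0 = 0
p = 6+1 = 7

7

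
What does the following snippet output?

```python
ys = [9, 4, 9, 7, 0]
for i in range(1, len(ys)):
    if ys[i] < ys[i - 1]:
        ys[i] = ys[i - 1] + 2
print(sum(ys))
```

i=1: 4<9, ys[1] = 9+2 = 11 → [9, 11, 9, 7, 0]
i=2: 9<11, ys[2] = 11+2 = 13 → [9, 11, 13, 7, 0]
i=3: 7<13, ys[3] = 13+2 = 15 → [9, 11, 13, 15, 0]
i=4: 0<15, ys[4] = 15+2 = 17 → [9, 11, 13, 15, 17]
sum = 65

65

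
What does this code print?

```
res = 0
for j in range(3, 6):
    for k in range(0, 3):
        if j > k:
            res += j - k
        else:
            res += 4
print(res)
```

27

j=3,k=0: 3>0, res = 0+3 = 3
j=3,k=1: 3>1, res = 3+2 = 5
j=3,k=2: 3>2, res = 5+1 = 6
j=4,k=0: 4>0, res = 6+4 = 10
j=4,k=1: 4>1, res = 10+3 = 13
j=4,k=2: 4>2, res = 13+2 = 15
j=5,k=0: 5>0, res = 15+5 = 20
j=5,k=1: 5>1, res = 20+4 = 24
j=5,k=2: 5>2, res = 24+3 = 27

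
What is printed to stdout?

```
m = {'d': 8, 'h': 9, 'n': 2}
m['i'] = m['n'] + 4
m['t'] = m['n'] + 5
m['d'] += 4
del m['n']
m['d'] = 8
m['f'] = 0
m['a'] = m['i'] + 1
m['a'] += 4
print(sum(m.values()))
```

m['i'] = m['n']+4 = 6 → {'d': 8, 'h': 9, 'n': 2, 'i': 6}
m['t'] = m['n']+5 = 7 → {'d': 8, 'h': 9, 'n': 2, 'i': 6, 't': 7}
m['d'] = 8+4 = 12 → {'d': 12, 'h': 9, 'n': 2, 'i': 6, 't': 7}
del 'n' → {'d': 12, 'h': 9, 'i': 6, 't': 7}
m['d'] = 8 → {'d': 8, 'h': 9, 'i': 6, 't': 7}
m['f'] = 0 → {'d': 8, 'h': 9, 'i': 6, 't': 7, 'f': 0}
m['a'] = m['i']+1 = 7 → {'d': 8, 'h': 9, 'i': 6, 't': 7, 'f': 0, 'a': 7}
m['a'] = 7+4 = 11 → {'d': 8, 'h': 9, 'i': 6, 't': 7, 'f': 0, 'a': 11}
sum of values = 41

41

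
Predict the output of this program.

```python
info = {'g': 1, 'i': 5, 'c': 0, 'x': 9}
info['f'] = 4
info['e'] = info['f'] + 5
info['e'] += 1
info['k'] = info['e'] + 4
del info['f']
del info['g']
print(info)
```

info['f'] = 4 → {'g': 1, 'i': 5, 'c': 0, 'x': 9, 'f': 4}
info['e'] = info['f']+5 = 9 → {'g': 1, 'i': 5, 'c': 0, 'x': 9, 'f': 4, 'e': 9}
info['e'] = 9+1 = 10 → {'g': 1, 'i': 5, 'c': 0, 'x': 9, 'f': 4, 'e': 10}
info['k'] = info['e']+4 = 14 → {'g': 1, 'i': 5, 'c': 0, 'x': 9, 'f': 4, 'e': 10, 'k': 14}
del 'f' → {'g': 1, 'i': 5, 'c': 0, 'x': 9, 'e': 10, 'k': 14}
del 'g' → {'i': 5, 'c': 0, 'x': 9, 'e': 10, 'k': 14}

{'i': 5, 'c': 0, 'x': 9, 'e': 10, 'k': 14}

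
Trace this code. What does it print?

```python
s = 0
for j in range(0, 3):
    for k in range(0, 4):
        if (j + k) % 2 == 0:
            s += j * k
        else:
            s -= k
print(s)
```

j=0,k=0: even sum, s = 0+0 = 0
j=0,k=1: odd sum, s = 0-1 = -1
j=0,k=2: even sum, s = (-1)+0 = -1
j=0,k=3: odd sum, s = (-1)-3 = -4
j=1,k=0: odd sum, s = (-4)-0 = -4
j=1,k=1: even sum, s = (-4)+1 = -3
j=1,k=2: odd sum, s = (-3)-2 = -5
j=1,k=3: even sum, s = (-5)+3 = -2
j=2,k=0: even sum, s = (-2)+0 = -2
j=2,k=1: odd sum, s = (-2)-1 = -3
j=2,k=2: even sum, s = (-3)+4 = 1
j=2,k=3: odd sum, s = 1-3 = -2

-2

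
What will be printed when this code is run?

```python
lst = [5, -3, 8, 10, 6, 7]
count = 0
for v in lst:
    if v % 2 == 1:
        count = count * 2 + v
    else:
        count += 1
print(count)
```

v=5: odd, count = 0*2+5 = 5
v=-3: odd, count = 5*2+(-3) = 7
v=8: not odd, count = 7+1 = 8
v=10: not odd, count = 8+1 = 9
v=6: not odd, count = 9+1 = 10
v=7: odd, count = 10*2+7 = 27

27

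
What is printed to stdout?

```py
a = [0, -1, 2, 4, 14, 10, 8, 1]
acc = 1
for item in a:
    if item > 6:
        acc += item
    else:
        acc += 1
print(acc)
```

item=0: not >6, acc = 1+1 = 2
item=-1: not >6, acc = 2+1 = 3
item=2: not >6, acc = 3+1 = 4
item=4: not >6, acc = 4+1 = 5
item=14: >6, acc = 5+14 = 19
item=10: >6, acc = 19+10 = 29
item=8: >6, acc = 29+8 = 37
item=1: not >6, acc = 37+1 = 38

38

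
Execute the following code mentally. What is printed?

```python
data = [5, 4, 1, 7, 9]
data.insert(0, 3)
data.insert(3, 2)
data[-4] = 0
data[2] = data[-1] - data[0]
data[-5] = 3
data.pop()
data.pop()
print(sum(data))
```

12

insert 3 at 0 → [3, 5, 4, 1, 7, 9]
insert 2 at 3 → [3, 5, 4, 2, 1, 7, 9]
data[-4] = 0 → [3, 5, 4, 0, 1, 7, 9]
data[2] = data[-1]-data[0] = 9-3 = 6 → [3, 5, 6, 0, 1, 7, 9]
data[-5] = 3 → [3, 5, 3, 0, 1, 7, 9]
pop() removes 9 → [3, 5, 3, 0, 1, 7]
pop() removes 7 → [3, 5, 3, 0, 1]
sum = 12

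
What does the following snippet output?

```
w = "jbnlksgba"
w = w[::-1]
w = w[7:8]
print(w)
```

reverse → 'abgsklnbj'
slice [7:8] → 'b'

b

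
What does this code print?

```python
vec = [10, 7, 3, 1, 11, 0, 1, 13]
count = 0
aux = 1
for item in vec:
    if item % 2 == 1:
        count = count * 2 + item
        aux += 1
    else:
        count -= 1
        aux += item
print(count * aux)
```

item=10: not odd, count = 0-1 = -1; aux=11
item=7: odd, count = (-1)*2+7 = 5; aux=12
item=3: odd, count = 5*2+3 = 13; aux=13
item=1: odd, count = 13*2+1 = 27; aux=14
item=11: odd, count = 27*2+11 = 65; aux=15
item=0: not odd, count = 65-1 = 64; aux=15
item=1: odd, count = 64*2+1 = 129; aux=16
item=13: odd, count = 129*2+13 = 271; aux=17
count*aux = 271*17 = 4607

4607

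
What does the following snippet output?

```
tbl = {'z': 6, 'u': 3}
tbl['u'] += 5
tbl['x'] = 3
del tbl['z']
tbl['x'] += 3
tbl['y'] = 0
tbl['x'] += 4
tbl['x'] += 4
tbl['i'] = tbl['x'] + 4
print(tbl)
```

tbl['u'] = 3+5 = 8 → {'z': 6, 'u': 8}
tbl['x'] = 3 → {'z': 6, 'u': 8, 'x': 3}
del 'z' → {'u': 8, 'x': 3}
tbl['x'] = 3+3 = 6 → {'u': 8, 'x': 6}
tbl['y'] = 0 → {'u': 8, 'x': 6, 'y': 0}
tbl['x'] = 6+4 = 10 → {'u': 8, 'x': 10, 'y': 0}
tbl['x'] = 10+4 = 14 → {'u': 8, 'x': 14, 'y': 0}
tbl['i'] = tbl['x']+4 = 18 → {'u': 8, 'x': 14, 'y': 0, 'i': 18}

{'u': 8, 'x': 14, 'y': 0, 'i': 18}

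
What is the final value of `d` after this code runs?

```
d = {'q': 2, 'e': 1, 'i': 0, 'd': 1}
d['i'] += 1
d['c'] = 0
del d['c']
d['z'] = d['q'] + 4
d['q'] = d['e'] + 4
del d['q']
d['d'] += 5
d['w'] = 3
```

{'e': 1, 'i': 1, 'd': 6, 'z': 6, 'w': 3}

d['i'] = 0+1 = 1 → {'q': 2, 'e': 1, 'i': 1, 'd': 1}
d['c'] = 0 → {'q': 2, 'e': 1, 'i': 1, 'd': 1, 'c': 0}
del 'c' → {'q': 2, 'e': 1, 'i': 1, 'd': 1}
d['z'] = d['q']+4 = 6 → {'q': 2, 'e': 1, 'i': 1, 'd': 1, 'z': 6}
d['q'] = d['e']+4 = 5 → {'q': 5, 'e': 1, 'i': 1, 'd': 1, 'z': 6}
del 'q' → {'e': 1, 'i': 1, 'd': 1, 'z': 6}
d['d'] = 1+5 = 6 → {'e': 1, 'i': 1, 'd': 6, 'z': 6}
d['w'] = 3 → {'e': 1, 'i': 1, 'd': 6, 'z': 6, 'w': 3}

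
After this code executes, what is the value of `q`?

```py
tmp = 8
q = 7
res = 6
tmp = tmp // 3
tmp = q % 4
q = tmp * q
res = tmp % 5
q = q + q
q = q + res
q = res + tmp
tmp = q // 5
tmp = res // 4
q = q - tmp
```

tmp = 8//3 = 2
tmp = 7%4 = 3
q = 3*7 = 21
res = 3%5 = 3
q = 21+21 = 42
q = 42+3 = 45
q = 3+3 = 6
tmp = 6//5 = 1
tmp = 3//4 = 0
q = 6-0 = 6

6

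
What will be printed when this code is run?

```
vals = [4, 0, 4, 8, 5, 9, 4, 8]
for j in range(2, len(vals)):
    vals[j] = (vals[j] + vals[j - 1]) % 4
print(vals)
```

[4, 0, 0, 0, 1, 2, 2, 2]

j=2: vals[2] = (4+0)%4 = 0 → [4, 0, 0, 8, 5, 9, 4, 8]
j=3: vals[3] = (8+0)%4 = 0 → [4, 0, 0, 0, 5, 9, 4, 8]
j=4: vals[4] = (5+0)%4 = 1 → [4, 0, 0, 0, 1, 9, 4, 8]
j=5: vals[5] = (9+1)%4 = 2 → [4, 0, 0, 0, 1, 2, 4, 8]
j=6: vals[6] = (4+2)%4 = 2 → [4, 0, 0, 0, 1, 2, 2, 8]
j=7: vals[7] = (8+2)%4 = 2 → [4, 0, 0, 0, 1, 2, 2, 2]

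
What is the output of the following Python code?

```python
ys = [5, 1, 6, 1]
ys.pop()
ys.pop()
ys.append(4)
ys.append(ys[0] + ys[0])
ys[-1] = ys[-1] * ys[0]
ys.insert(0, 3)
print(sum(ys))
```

63

pop() removes 1 → [5, 1, 6]
pop() removes 6 → [5, 1]
append 4 → [5, 1, 4]
append ys[0]+ys[0] = 5+5 = 10 → [5, 1, 4, 10]
ys[-1] = ys[-1]*ys[0] = 10*5 = 50 → [5, 1, 4, 50]
insert 3 at 0 → [3, 5, 1, 4, 50]
sum = 63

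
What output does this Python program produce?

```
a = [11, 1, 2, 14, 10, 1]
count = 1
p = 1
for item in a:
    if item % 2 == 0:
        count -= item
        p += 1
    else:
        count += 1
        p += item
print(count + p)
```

-5

item=11: not even, count = 1+1 = 2; p=12
item=1: not even, count = 2+1 = 3; p=13
item=2: even, count = 3-2 = 1; p=14
item=14: even, count = 1-14 = -13; p=15
item=10: even, count = (-13)-10 = -23; p=16
item=1: not even, count = (-23)+1 = -22; p=17
count+p = (-22)+17 = -5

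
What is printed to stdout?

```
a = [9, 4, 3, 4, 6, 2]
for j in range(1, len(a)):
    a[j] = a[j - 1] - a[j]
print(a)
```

j=1: a[1] = 9-4 = 5 → [9, 5, 3, 4, 6, 2]
j=2: a[2] = 5-3 = 2 → [9, 5, 2, 4, 6, 2]
j=3: a[3] = 2-4 = -2 → [9, 5, 2, -2, 6, 2]
j=4: a[4] = (-2)-6 = -8 → [9, 5, 2, -2, -8, 2]
j=5: a[5] = (-8)-2 = -10 → [9, 5, 2, -2, -8, -10]

[9, 5, 2, -2, -8, -10]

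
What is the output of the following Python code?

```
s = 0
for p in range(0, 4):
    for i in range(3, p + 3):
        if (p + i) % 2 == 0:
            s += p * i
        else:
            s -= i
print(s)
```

28

p=1,i=3: even sum, s = 0+3 = 3
p=2,i=3: odd sum, s = 3-3 = 0
p=2,i=4: even sum, s = 0+8 = 8
p=3,i=3: even sum, s = 8+9 = 17
p=3,i=4: odd sum, s = 17-4 = 13
p=3,i=5: even sum, s = 13+15 = 28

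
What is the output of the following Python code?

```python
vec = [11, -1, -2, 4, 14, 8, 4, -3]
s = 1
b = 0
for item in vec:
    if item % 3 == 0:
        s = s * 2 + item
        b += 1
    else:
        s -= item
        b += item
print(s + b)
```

-38

item=11: not %3==0, s = 1-11 = -10; b=11
item=-1: not %3==0, s = (-10)-(-1) = -9; b=10
item=-2: not %3==0, s = (-9)-(-2) = -7; b=8
item=4: not %3==0, s = (-7)-4 = -11; b=12
item=14: not %3==0, s = (-11)-14 = -25; b=26
item=8: not %3==0, s = (-25)-8 = -33; b=34
item=4: not %3==0, s = (-33)-4 = -37; b=38
item=-3: %3==0, s = (-37)*2+(-3) = -77; b=39
s+b = (-77)+39 = -38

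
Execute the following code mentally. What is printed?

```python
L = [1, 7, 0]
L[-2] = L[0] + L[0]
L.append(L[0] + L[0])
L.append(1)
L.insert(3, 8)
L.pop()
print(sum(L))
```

L[-2] = L[0]+L[0] = 1+1 = 2 → [1, 2, 0]
append L[0]+L[0] = 1+1 = 2 → [1, 2, 0, 2]
append 1 → [1, 2, 0, 2, 1]
insert 8 at 3 → [1, 2, 0, 8, 2, 1]
pop() removes 1 → [1, 2, 0, 8, 2]
sum = 13

13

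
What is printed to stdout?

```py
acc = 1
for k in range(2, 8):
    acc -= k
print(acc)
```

-26

k=2: acc = 1-2 = -1
k=3: acc = (-1)-3 = -4
k=4: acc = (-4)-4 = -8
k=5: acc = (-8)-5 = -13
k=6: acc = (-13)-6 = -19
k=7: acc = (-19)-7 = -26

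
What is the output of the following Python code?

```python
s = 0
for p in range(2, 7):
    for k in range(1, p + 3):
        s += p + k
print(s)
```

p=2,k=1: s = 0+3 = 3
p=2,k=2: s = 3+4 = 7
p=2,k=3: s = 7+5 = 12
p=2,k=4: s = 12+6 = 18
p=3,k=1: s = 18+4 = 22
p=3,k=2: s = 22+5 = 27
p=3,k=3: s = 27+6 = 33
p=3,k=4: s = 33+7 = 40
p=3,k=5: s = 40+8 = 48
p=4,k=1: s = 48+5 = 53
p=4,k=2: s = 53+6 = 59
p=4,k=3: s = 59+7 = 66
p=4,k=4: s = 66+8 = 74
p=4,k=5: s = 74+9 = 83
p=4,k=6: s = 83+10 = 93
p=5,k=1: s = 93+6 = 99
p=5,k=2: s = 99+7 = 106
p=5,k=3: s = 106+8 = 114
p=5,k=4: s = 114+9 = 123
p=5,k=5: s = 123+10 = 133
p=5,k=6: s = 133+11 = 144
p=5,k=7: s = 144+12 = 156
p=6,k=1: s = 156+7 = 163
p=6,k=2: s = 163+8 = 171
p=6,k=3: s = 171+9 = 180
p=6,k=4: s = 180+10 = 190
p=6,k=5: s = 190+11 = 201
p=6,k=6: s = 201+12 = 213
p=6,k=7: s = 213+13 = 226
p=6,k=8: s = 226+14 = 240

240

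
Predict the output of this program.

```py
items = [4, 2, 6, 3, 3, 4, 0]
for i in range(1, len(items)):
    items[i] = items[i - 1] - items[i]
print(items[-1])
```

i=1: items[1] = 4-2 = 2 → [4, 2, 6, 3, 3, 4, 0]
i=2: items[2] = 2-6 = -4 → [4, 2, -4, 3, 3, 4, 0]
i=3: items[3] = (-4)-3 = -7 → [4, 2, -4, -7, 3, 4, 0]
i=4: items[4] = (-7)-3 = -10 → [4, 2, -4, -7, -10, 4, 0]
i=5: items[5] = (-10)-4 = -14 → [4, 2, -4, -7, -10, -14, 0]
i=6: items[6] = (-14)-0 = -14 → [4, 2, -4, -7, -10, -14, -14]

-14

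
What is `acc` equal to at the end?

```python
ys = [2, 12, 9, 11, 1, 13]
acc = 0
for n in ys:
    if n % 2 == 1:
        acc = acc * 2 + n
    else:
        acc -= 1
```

99

n=2: not odd, acc = 0-1 = -1
n=12: not odd, acc = (-1)-1 = -2
n=9: odd, acc = (-2)*2+9 = 5
n=11: odd, acc = 5*2+11 = 21
n=1: odd, acc = 21*2+1 = 43
n=13: odd, acc = 43*2+13 = 99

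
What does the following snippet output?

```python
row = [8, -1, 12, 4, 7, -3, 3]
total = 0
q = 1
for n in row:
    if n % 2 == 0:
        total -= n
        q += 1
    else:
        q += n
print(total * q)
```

n=8: even, total = 0-8 = -8; q=2
n=-1: not even; q=1
n=12: even, total = (-8)-12 = -20; q=2
n=4: even, total = (-20)-4 = -24; q=3
n=7: not even; q=10
n=-3: not even; q=7
n=3: not even; q=10
total*q = (-24)*10 = -240

-240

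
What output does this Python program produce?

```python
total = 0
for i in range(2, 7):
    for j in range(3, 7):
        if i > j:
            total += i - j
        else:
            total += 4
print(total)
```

i=2,j=3: not 2>3, total = 0+4 = 4
i=2,j=4: not 2>4, total = 4+4 = 8
i=2,j=5: not 2>5, total = 8+4 = 12
i=2,j=6: not 2>6, total = 12+4 = 16
i=3,j=3: not 3>3, total = 16+4 = 20
i=3,j=4: not 3>4, total = 20+4 = 24
i=3,j=5: not 3>5, total = 24+4 = 28
i=3,j=6: not 3>6, total = 28+4 = 32
i=4,j=3: 4>3, total = 32+1 = 33
i=4,j=4: not 4>4, total = 33+4 = 37
i=4,j=5: not 4>5, total = 37+4 = 41
i=4,j=6: not 4>6, total = 41+4 = 45
i=5,j=3: 5>3, total = 45+2 = 47
i=5,j=4: 5>4, total = 47+1 = 48
i=5,j=5: not 5>5, total = 48+4 = 52
i=5,j=6: not 5>6, total = 52+4 = 56
i=6,j=3: 6>3, total = 56+3 = 59
i=6,j=4: 6>4, total = 59+2 = 61
i=6,j=5: 6>5, total = 61+1 = 62
i=6,j=6: not 6>6, total = 62+4 = 66

66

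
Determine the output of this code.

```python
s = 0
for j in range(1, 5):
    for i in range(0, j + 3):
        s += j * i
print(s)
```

155

j=1,i=0: s = 0+0 = 0
j=1,i=1: s = 0+1 = 1
j=1,i=2: s = 1+2 = 3
j=1,i=3: s = 3+3 = 6
j=2,i=0: s = 6+0 = 6
j=2,i=1: s = 6+2 = 8
j=2,i=2: s = 8+4 = 12
j=2,i=3: s = 12+6 = 18
j=2,i=4: s = 18+8 = 26
j=3,i=0: s = 26+0 = 26
j=3,i=1: s = 26+3 = 29
j=3,i=2: s = 29+6 = 35
j=3,i=3: s = 35+9 = 44
j=3,i=4: s = 44+12 = 56
j=3,i=5: s = 56+15 = 71
j=4,i=0: s = 71+0 = 71
j=4,i=1: s = 71+4 = 75
j=4,i=2: s = 75+8 = 83
j=4,i=3: s = 83+12 = 95
j=4,i=4: s = 95+16 = 111
j=4,i=5: s = 111+20 = 131
j=4,i=6: s = 131+24 = 155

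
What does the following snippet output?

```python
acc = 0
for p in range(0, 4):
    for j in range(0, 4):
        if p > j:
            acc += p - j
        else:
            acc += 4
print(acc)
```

p=0,j=0: not 0>0, acc = 0+4 = 4
p=0,j=1: not 0>1, acc = 4+4 = 8
p=0,j=2: not 0>2, acc = 8+4 = 12
p=0,j=3: not 0>3, acc = 12+4 = 16
p=1,j=0: 1>0, acc = 16+1 = 17
p=1,j=1: not 1>1, acc = 17+4 = 21
p=1,j=2: not 1>2, acc = 21+4 = 25
p=1,j=3: not 1>3, acc = 25+4 = 29
p=2,j=0: 2>0, acc = 29+2 = 31
p=2,j=1: 2>1, acc = 31+1 = 32
p=2,j=2: not 2>2, acc = 32+4 = 36
p=2,j=3: not 2>3, acc = 36+4 = 40
p=3,j=0: 3>0, acc = 40+3 = 43
p=3,j=1: 3>1, acc = 43+2 = 45
p=3,j=2: 3>2, acc = 45+1 = 46
p=3,j=3: not 3>3, acc = 46+4 = 50

50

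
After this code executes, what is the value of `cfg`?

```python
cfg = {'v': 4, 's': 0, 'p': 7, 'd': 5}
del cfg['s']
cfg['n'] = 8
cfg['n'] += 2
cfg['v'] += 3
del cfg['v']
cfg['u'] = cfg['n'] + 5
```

{'p': 7, 'd': 5, 'n': 10, 'u': 15}

del 's' → {'v': 4, 'p': 7, 'd': 5}
cfg['n'] = 8 → {'v': 4, 'p': 7, 'd': 5, 'n': 8}
cfg['n'] = 8+2 = 10 → {'v': 4, 'p': 7, 'd': 5, 'n': 10}
cfg['v'] = 4+3 = 7 → {'v': 7, 'p': 7, 'd': 5, 'n': 10}
del 'v' → {'p': 7, 'd': 5, 'n': 10}
cfg['u'] = cfg['n']+5 = 15 → {'p': 7, 'd': 5, 'n': 10, 'u': 15}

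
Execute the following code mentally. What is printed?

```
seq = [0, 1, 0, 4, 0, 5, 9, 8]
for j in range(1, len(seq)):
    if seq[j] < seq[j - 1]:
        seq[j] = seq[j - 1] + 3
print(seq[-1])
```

j=1: 1>=0, unchanged → [0, 1, 0, 4, 0, 5, 9, 8]
j=2: 0<1, seq[2] = 1+3 = 4 → [0, 1, 4, 4, 0, 5, 9, 8]
j=3: 4>=4, unchanged → [0, 1, 4, 4, 0, 5, 9, 8]
j=4: 0<4, seq[4] = 4+3 = 7 → [0, 1, 4, 4, 7, 5, 9, 8]
j=5: 5<7, seq[5] = 7+3 = 10 → [0, 1, 4, 4, 7, 10, 9, 8]
j=6: 9<10, seq[6] = 10+3 = 13 → [0, 1, 4, 4, 7, 10, 13, 8]
j=7: 8<13, seq[7] = 13+3 = 16 → [0, 1, 4, 4, 7, 10, 13, 16]

16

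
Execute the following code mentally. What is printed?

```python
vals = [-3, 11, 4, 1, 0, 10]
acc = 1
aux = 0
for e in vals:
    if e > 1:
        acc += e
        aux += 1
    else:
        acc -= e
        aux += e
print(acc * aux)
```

28

e=-3: not >1, acc = 1-(-3) = 4; aux=-3
e=11: >1, acc = 4+11 = 15; aux=-2
e=4: >1, acc = 15+4 = 19; aux=-1
e=1: not >1, acc = 19-1 = 18; aux=0
e=0: not >1, acc = 18-0 = 18; aux=0
e=10: >1, acc = 18+10 = 28; aux=1
acc*aux = 28*1 = 28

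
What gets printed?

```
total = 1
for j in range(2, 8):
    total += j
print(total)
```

28

j=2: total = 1+2 = 3
j=3: total = 3+3 = 6
j=4: total = 6+4 = 10
j=5: total = 10+5 = 15
j=6: total = 15+6 = 21
j=7: total = 21+7 = 28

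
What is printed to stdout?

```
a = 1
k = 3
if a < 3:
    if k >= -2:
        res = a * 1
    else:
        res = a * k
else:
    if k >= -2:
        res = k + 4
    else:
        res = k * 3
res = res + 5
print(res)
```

6

a=1, k=3
a < 3 is True; k >= -2 is True
→ res = a * 1 = 1
res = 1+5 = 6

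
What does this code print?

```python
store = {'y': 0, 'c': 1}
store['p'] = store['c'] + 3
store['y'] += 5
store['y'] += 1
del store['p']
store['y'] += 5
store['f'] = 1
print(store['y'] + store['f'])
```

12

store['p'] = store['c']+3 = 4 → {'y': 0, 'c': 1, 'p': 4}
store['y'] = 0+5 = 5 → {'y': 5, 'c': 1, 'p': 4}
store['y'] = 5+1 = 6 → {'y': 6, 'c': 1, 'p': 4}
del 'p' → {'y': 6, 'c': 1}
store['y'] = 6+5 = 11 → {'y': 11, 'c': 1}
store['f'] = 1 → {'y': 11, 'c': 1, 'f': 1}
store['y']+store['f'] = 11+1 = 12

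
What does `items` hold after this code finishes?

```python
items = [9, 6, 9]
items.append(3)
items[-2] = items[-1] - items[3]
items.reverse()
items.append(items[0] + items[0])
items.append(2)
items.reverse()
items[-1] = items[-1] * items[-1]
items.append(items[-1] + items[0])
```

[2, 6, 9, 6, 0, 9, 11]

append 3 → [9, 6, 9, 3]
items[-2] = items[-1]-items[3] = 3-3 = 0 → [9, 6, 0, 3]
reverse → [3, 0, 6, 9]
append items[0]+items[0] = 3+3 = 6 → [3, 0, 6, 9, 6]
append 2 → [3, 0, 6, 9, 6, 2]
reverse → [2, 6, 9, 6, 0, 3]
items[-1] = items[-1]*items[-1] = 3*3 = 9 → [2, 6, 9, 6, 0, 9]
append items[-1]+items[0] = 9+2 = 11 → [2, 6, 9, 6, 0, 9, 11]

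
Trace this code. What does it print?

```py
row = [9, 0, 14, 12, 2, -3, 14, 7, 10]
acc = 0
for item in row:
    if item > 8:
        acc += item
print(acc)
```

item=9: >8, acc = 0+9 = 9
item=0: not >8
item=14: >8, acc = 9+14 = 23
item=12: >8, acc = 23+12 = 35
item=2: not >8
item=-3: not >8
item=14: >8, acc = 35+14 = 49
item=7: not >8
item=10: >8, acc = 49+10 = 59

59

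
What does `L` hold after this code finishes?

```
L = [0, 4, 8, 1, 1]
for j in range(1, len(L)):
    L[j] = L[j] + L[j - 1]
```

j=1: L[1] = 4+0 = 4 → [0, 4, 8, 1, 1]
j=2: L[2] = 8+4 = 12 → [0, 4, 12, 1, 1]
j=3: L[3] = 1+12 = 13 → [0, 4, 12, 13, 1]
j=4: L[4] = 1+13 = 14 → [0, 4, 12, 13, 14]

[0, 4, 12, 13, 14]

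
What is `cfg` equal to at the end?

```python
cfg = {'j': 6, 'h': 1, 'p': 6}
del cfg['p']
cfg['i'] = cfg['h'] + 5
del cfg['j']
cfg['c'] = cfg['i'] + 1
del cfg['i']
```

del 'p' → {'j': 6, 'h': 1}
cfg['i'] = cfg['h']+5 = 6 → {'j': 6, 'h': 1, 'i': 6}
del 'j' → {'h': 1, 'i': 6}
cfg['c'] = cfg['i']+1 = 7 → {'h': 1, 'i': 6, 'c': 7}
del 'i' → {'h': 1, 'c': 7}

{'h': 1, 'c': 7}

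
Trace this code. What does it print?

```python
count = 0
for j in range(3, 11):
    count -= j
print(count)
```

j=3: count = 0-3 = -3
j=4: count = (-3)-4 = -7
j=5: count = (-7)-5 = -12
j=6: count = (-12)-6 = -18
j=7: count = (-18)-7 = -25
j=8: count = (-25)-8 = -33
j=9: count = (-33)-9 = -42
j=10: count = (-42)-10 = -52

-52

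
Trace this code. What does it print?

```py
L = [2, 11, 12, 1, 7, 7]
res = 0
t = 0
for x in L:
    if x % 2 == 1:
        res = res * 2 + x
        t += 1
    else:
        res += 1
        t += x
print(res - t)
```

x=2: not odd, res = 0+1 = 1; t=2
x=11: odd, res = 1*2+11 = 13; t=3
x=12: not odd, res = 13+1 = 14; t=15
x=1: odd, res = 14*2+1 = 29; t=16
x=7: odd, res = 29*2+7 = 65; t=17
x=7: odd, res = 65*2+7 = 137; t=18
res-t = 137-18 = 119

119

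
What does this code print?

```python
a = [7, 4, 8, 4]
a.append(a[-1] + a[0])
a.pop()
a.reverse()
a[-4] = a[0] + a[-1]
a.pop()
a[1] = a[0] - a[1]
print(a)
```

[11, 3, 4]

append a[-1]+a[0] = 4+7 = 11 → [7, 4, 8, 4, 11]
pop() removes 11 → [7, 4, 8, 4]
reverse → [4, 8, 4, 7]
a[-4] = a[0]+a[-1] = 4+7 = 11 → [11, 8, 4, 7]
pop() removes 7 → [11, 8, 4]
a[1] = a[0]-a[1] = 11-8 = 3 → [11, 3, 4]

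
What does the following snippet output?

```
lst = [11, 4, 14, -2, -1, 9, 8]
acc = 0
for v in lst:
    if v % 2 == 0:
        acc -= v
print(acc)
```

-24

v=11: not even
v=4: even, acc = 0-4 = -4
v=14: even, acc = (-4)-14 = -18
v=-2: even, acc = (-18)-(-2) = -16
v=-1: not even
v=9: not even
v=8: even, acc = (-16)-8 = -24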